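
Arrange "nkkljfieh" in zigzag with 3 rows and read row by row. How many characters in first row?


Zigzag "nkkljfieh" into 3 rows:
Placing characters:
  'n' => row 0
  'k' => row 1
  'k' => row 2
  'l' => row 1
  'j' => row 0
  'f' => row 1
  'i' => row 2
  'e' => row 1
  'h' => row 0
Rows:
  Row 0: "njh"
  Row 1: "klfe"
  Row 2: "ki"
First row length: 3

3


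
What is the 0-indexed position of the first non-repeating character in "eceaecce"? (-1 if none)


Input: eceaecce
Character frequencies:
  'a': 1
  'c': 3
  'e': 4
Scanning left to right for freq == 1:
  Position 0 ('e'): freq=4, skip
  Position 1 ('c'): freq=3, skip
  Position 2 ('e'): freq=4, skip
  Position 3 ('a'): unique! => answer = 3

3


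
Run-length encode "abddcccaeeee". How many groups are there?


Input: abddcccaeeee
Scanning for consecutive runs:
  Group 1: 'a' x 1 (positions 0-0)
  Group 2: 'b' x 1 (positions 1-1)
  Group 3: 'd' x 2 (positions 2-3)
  Group 4: 'c' x 3 (positions 4-6)
  Group 5: 'a' x 1 (positions 7-7)
  Group 6: 'e' x 4 (positions 8-11)
Total groups: 6

6


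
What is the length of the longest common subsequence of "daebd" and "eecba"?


LCS of "daebd" and "eecba"
DP table:
           e    e    c    b    a
      0    0    0    0    0    0
  d   0    0    0    0    0    0
  a   0    0    0    0    0    1
  e   0    1    1    1    1    1
  b   0    1    1    1    2    2
  d   0    1    1    1    2    2
LCS length = dp[5][5] = 2

2


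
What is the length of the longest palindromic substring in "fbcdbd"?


Input: "fbcdbd"
Checking substrings for palindromes:
  [3:6] "dbd" (len 3) => palindrome
Longest palindromic substring: "dbd" with length 3

3


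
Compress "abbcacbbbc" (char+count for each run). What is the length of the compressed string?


Input: abbcacbbbc
Runs:
  'a' x 1 => "a1"
  'b' x 2 => "b2"
  'c' x 1 => "c1"
  'a' x 1 => "a1"
  'c' x 1 => "c1"
  'b' x 3 => "b3"
  'c' x 1 => "c1"
Compressed: "a1b2c1a1c1b3c1"
Compressed length: 14

14


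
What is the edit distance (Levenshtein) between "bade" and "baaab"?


Computing edit distance: "bade" -> "baaab"
DP table:
           b    a    a    a    b
      0    1    2    3    4    5
  b   1    0    1    2    3    4
  a   2    1    0    1    2    3
  d   3    2    1    1    2    3
  e   4    3    2    2    2    3
Edit distance = dp[4][5] = 3

3


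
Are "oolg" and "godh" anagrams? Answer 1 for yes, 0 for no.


Strings: "oolg", "godh"
Sorted first:  gloo
Sorted second: dgho
Differ at position 0: 'g' vs 'd' => not anagrams

0


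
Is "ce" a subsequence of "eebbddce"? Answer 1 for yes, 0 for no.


Check if "ce" is a subsequence of "eebbddce"
Greedy scan:
  Position 0 ('e'): no match needed
  Position 1 ('e'): no match needed
  Position 2 ('b'): no match needed
  Position 3 ('b'): no match needed
  Position 4 ('d'): no match needed
  Position 5 ('d'): no match needed
  Position 6 ('c'): matches sub[0] = 'c'
  Position 7 ('e'): matches sub[1] = 'e'
All 2 characters matched => is a subsequence

1


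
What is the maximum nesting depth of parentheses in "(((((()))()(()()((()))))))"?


Input: "(((((()))()(()()((()))))))"
Tracking depth:
  Position 0 '(': depth becomes 1
  Position 1 '(': depth becomes 2
  Position 2 '(': depth becomes 3
  Position 3 '(': depth becomes 4
  Position 4 '(': depth becomes 5
  Position 5 '(': depth becomes 6
  Position 6 ')': depth becomes 5
  Position 7 ')': depth becomes 4
  Position 8 ')': depth becomes 3
  Position 9 '(': depth becomes 4
  Position 10 ')': depth becomes 3
  Position 11 '(': depth becomes 4
  Position 12 '(': depth becomes 5
  Position 13 ')': depth becomes 4
  Position 14 '(': depth becomes 5
  Position 15 ')': depth becomes 4
  Position 16 '(': depth becomes 5
  Position 17 '(': depth becomes 6
  Position 18 '(': depth becomes 7
  Position 19 ')': depth becomes 6
  Position 20 ')': depth becomes 5
  Position 21 ')': depth becomes 4
  Position 22 ')': depth becomes 3
  Position 23 ')': depth becomes 2
  Position 24 ')': depth becomes 1
  Position 25 ')': depth becomes 0
Maximum depth reached: 7

7


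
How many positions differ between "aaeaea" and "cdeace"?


Comparing "aaeaea" and "cdeace" position by position:
  Position 0: 'a' vs 'c' => DIFFER
  Position 1: 'a' vs 'd' => DIFFER
  Position 2: 'e' vs 'e' => same
  Position 3: 'a' vs 'a' => same
  Position 4: 'e' vs 'c' => DIFFER
  Position 5: 'a' vs 'e' => DIFFER
Positions that differ: 4

4


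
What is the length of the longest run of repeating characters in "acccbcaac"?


Input: "acccbcaac"
Scanning for longest run:
  Position 1 ('c'): new char, reset run to 1
  Position 2 ('c'): continues run of 'c', length=2
  Position 3 ('c'): continues run of 'c', length=3
  Position 4 ('b'): new char, reset run to 1
  Position 5 ('c'): new char, reset run to 1
  Position 6 ('a'): new char, reset run to 1
  Position 7 ('a'): continues run of 'a', length=2
  Position 8 ('c'): new char, reset run to 1
Longest run: 'c' with length 3

3


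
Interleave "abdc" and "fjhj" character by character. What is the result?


Interleaving "abdc" and "fjhj":
  Position 0: 'a' from first, 'f' from second => "af"
  Position 1: 'b' from first, 'j' from second => "bj"
  Position 2: 'd' from first, 'h' from second => "dh"
  Position 3: 'c' from first, 'j' from second => "cj"
Result: afbjdhcj

afbjdhcj


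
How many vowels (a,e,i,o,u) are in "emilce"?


Input: emilce
Checking each character:
  'e' at position 0: vowel (running total: 1)
  'm' at position 1: consonant
  'i' at position 2: vowel (running total: 2)
  'l' at position 3: consonant
  'c' at position 4: consonant
  'e' at position 5: vowel (running total: 3)
Total vowels: 3

3


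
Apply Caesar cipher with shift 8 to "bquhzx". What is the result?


Caesar cipher: shift "bquhzx" by 8
  'b' (pos 1) + 8 = pos 9 = 'j'
  'q' (pos 16) + 8 = pos 24 = 'y'
  'u' (pos 20) + 8 = pos 2 = 'c'
  'h' (pos 7) + 8 = pos 15 = 'p'
  'z' (pos 25) + 8 = pos 7 = 'h'
  'x' (pos 23) + 8 = pos 5 = 'f'
Result: jycphf

jycphf


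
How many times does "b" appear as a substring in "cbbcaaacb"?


Searching for "b" in "cbbcaaacb"
Scanning each position:
  Position 0: "c" => no
  Position 1: "b" => MATCH
  Position 2: "b" => MATCH
  Position 3: "c" => no
  Position 4: "a" => no
  Position 5: "a" => no
  Position 6: "a" => no
  Position 7: "c" => no
  Position 8: "b" => MATCH
Total occurrences: 3

3


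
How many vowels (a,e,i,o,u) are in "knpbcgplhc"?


Input: knpbcgplhc
Checking each character:
  'k' at position 0: consonant
  'n' at position 1: consonant
  'p' at position 2: consonant
  'b' at position 3: consonant
  'c' at position 4: consonant
  'g' at position 5: consonant
  'p' at position 6: consonant
  'l' at position 7: consonant
  'h' at position 8: consonant
  'c' at position 9: consonant
Total vowels: 0

0


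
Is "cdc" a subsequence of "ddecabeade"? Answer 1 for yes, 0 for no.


Check if "cdc" is a subsequence of "ddecabeade"
Greedy scan:
  Position 0 ('d'): no match needed
  Position 1 ('d'): no match needed
  Position 2 ('e'): no match needed
  Position 3 ('c'): matches sub[0] = 'c'
  Position 4 ('a'): no match needed
  Position 5 ('b'): no match needed
  Position 6 ('e'): no match needed
  Position 7 ('a'): no match needed
  Position 8 ('d'): matches sub[1] = 'd'
  Position 9 ('e'): no match needed
Only matched 2/3 characters => not a subsequence

0


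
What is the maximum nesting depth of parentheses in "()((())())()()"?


Input: "()((())())()()"
Tracking depth:
  Position 0 '(': depth becomes 1
  Position 1 ')': depth becomes 0
  Position 2 '(': depth becomes 1
  Position 3 '(': depth becomes 2
  Position 4 '(': depth becomes 3
  Position 5 ')': depth becomes 2
  Position 6 ')': depth becomes 1
  Position 7 '(': depth becomes 2
  Position 8 ')': depth becomes 1
  Position 9 ')': depth becomes 0
  Position 10 '(': depth becomes 1
  Position 11 ')': depth becomes 0
  Position 12 '(': depth becomes 1
  Position 13 ')': depth becomes 0
Maximum depth reached: 3

3


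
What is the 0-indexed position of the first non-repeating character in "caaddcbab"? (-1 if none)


Input: caaddcbab
Character frequencies:
  'a': 3
  'b': 2
  'c': 2
  'd': 2
Scanning left to right for freq == 1:
  Position 0 ('c'): freq=2, skip
  Position 1 ('a'): freq=3, skip
  Position 2 ('a'): freq=3, skip
  Position 3 ('d'): freq=2, skip
  Position 4 ('d'): freq=2, skip
  Position 5 ('c'): freq=2, skip
  Position 6 ('b'): freq=2, skip
  Position 7 ('a'): freq=3, skip
  Position 8 ('b'): freq=2, skip
  No unique character found => answer = -1

-1


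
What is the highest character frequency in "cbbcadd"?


Input: cbbcadd
Character counts:
  'a': 1
  'b': 2
  'c': 2
  'd': 2
Maximum frequency: 2

2


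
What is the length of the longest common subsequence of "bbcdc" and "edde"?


LCS of "bbcdc" and "edde"
DP table:
           e    d    d    e
      0    0    0    0    0
  b   0    0    0    0    0
  b   0    0    0    0    0
  c   0    0    0    0    0
  d   0    0    1    1    1
  c   0    0    1    1    1
LCS length = dp[5][4] = 1

1


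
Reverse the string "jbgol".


Input: jbgol
Reading characters right to left:
  Position 4: 'l'
  Position 3: 'o'
  Position 2: 'g'
  Position 1: 'b'
  Position 0: 'j'
Reversed: logbj

logbj


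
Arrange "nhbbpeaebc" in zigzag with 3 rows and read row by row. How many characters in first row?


Zigzag "nhbbpeaebc" into 3 rows:
Placing characters:
  'n' => row 0
  'h' => row 1
  'b' => row 2
  'b' => row 1
  'p' => row 0
  'e' => row 1
  'a' => row 2
  'e' => row 1
  'b' => row 0
  'c' => row 1
Rows:
  Row 0: "npb"
  Row 1: "hbeec"
  Row 2: "ba"
First row length: 3

3


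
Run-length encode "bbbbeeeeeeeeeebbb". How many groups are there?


Input: bbbbeeeeeeeeeebbb
Scanning for consecutive runs:
  Group 1: 'b' x 4 (positions 0-3)
  Group 2: 'e' x 10 (positions 4-13)
  Group 3: 'b' x 3 (positions 14-16)
Total groups: 3

3


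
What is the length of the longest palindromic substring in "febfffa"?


Input: "febfffa"
Checking substrings for palindromes:
  [3:6] "fff" (len 3) => palindrome
  [3:5] "ff" (len 2) => palindrome
  [4:6] "ff" (len 2) => palindrome
Longest palindromic substring: "fff" with length 3

3


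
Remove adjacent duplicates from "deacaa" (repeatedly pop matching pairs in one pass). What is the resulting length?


Input: deacaa
Stack-based adjacent duplicate removal:
  Read 'd': push. Stack: d
  Read 'e': push. Stack: de
  Read 'a': push. Stack: dea
  Read 'c': push. Stack: deac
  Read 'a': push. Stack: deaca
  Read 'a': matches stack top 'a' => pop. Stack: deac
Final stack: "deac" (length 4)

4


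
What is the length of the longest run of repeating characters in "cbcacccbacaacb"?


Input: "cbcacccbacaacb"
Scanning for longest run:
  Position 1 ('b'): new char, reset run to 1
  Position 2 ('c'): new char, reset run to 1
  Position 3 ('a'): new char, reset run to 1
  Position 4 ('c'): new char, reset run to 1
  Position 5 ('c'): continues run of 'c', length=2
  Position 6 ('c'): continues run of 'c', length=3
  Position 7 ('b'): new char, reset run to 1
  Position 8 ('a'): new char, reset run to 1
  Position 9 ('c'): new char, reset run to 1
  Position 10 ('a'): new char, reset run to 1
  Position 11 ('a'): continues run of 'a', length=2
  Position 12 ('c'): new char, reset run to 1
  Position 13 ('b'): new char, reset run to 1
Longest run: 'c' with length 3

3


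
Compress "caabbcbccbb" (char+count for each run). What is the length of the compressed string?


Input: caabbcbccbb
Runs:
  'c' x 1 => "c1"
  'a' x 2 => "a2"
  'b' x 2 => "b2"
  'c' x 1 => "c1"
  'b' x 1 => "b1"
  'c' x 2 => "c2"
  'b' x 2 => "b2"
Compressed: "c1a2b2c1b1c2b2"
Compressed length: 14

14


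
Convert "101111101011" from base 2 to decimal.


Input: "101111101011" in base 2
Positional expansion:
  Digit '1' (value 1) x 2^11 = 2048
  Digit '0' (value 0) x 2^10 = 0
  Digit '1' (value 1) x 2^9 = 512
  Digit '1' (value 1) x 2^8 = 256
  Digit '1' (value 1) x 2^7 = 128
  Digit '1' (value 1) x 2^6 = 64
  Digit '1' (value 1) x 2^5 = 32
  Digit '0' (value 0) x 2^4 = 0
  Digit '1' (value 1) x 2^3 = 8
  Digit '0' (value 0) x 2^2 = 0
  Digit '1' (value 1) x 2^1 = 2
  Digit '1' (value 1) x 2^0 = 1
Sum = 3051

3051


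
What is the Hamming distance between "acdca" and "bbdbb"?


Comparing "acdca" and "bbdbb" position by position:
  Position 0: 'a' vs 'b' => differ
  Position 1: 'c' vs 'b' => differ
  Position 2: 'd' vs 'd' => same
  Position 3: 'c' vs 'b' => differ
  Position 4: 'a' vs 'b' => differ
Total differences (Hamming distance): 4

4


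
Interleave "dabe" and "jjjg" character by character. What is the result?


Interleaving "dabe" and "jjjg":
  Position 0: 'd' from first, 'j' from second => "dj"
  Position 1: 'a' from first, 'j' from second => "aj"
  Position 2: 'b' from first, 'j' from second => "bj"
  Position 3: 'e' from first, 'g' from second => "eg"
Result: djajbjeg

djajbjeg


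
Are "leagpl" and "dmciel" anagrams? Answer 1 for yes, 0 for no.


Strings: "leagpl", "dmciel"
Sorted first:  aegllp
Sorted second: cdeilm
Differ at position 0: 'a' vs 'c' => not anagrams

0


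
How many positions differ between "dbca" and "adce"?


Comparing "dbca" and "adce" position by position:
  Position 0: 'd' vs 'a' => DIFFER
  Position 1: 'b' vs 'd' => DIFFER
  Position 2: 'c' vs 'c' => same
  Position 3: 'a' vs 'e' => DIFFER
Positions that differ: 3

3


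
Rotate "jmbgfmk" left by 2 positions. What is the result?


Input: "jmbgfmk", rotate left by 2
First 2 characters: "jm"
Remaining characters: "bgfmk"
Concatenate remaining + first: "bgfmk" + "jm" = "bgfmkjm"

bgfmkjm


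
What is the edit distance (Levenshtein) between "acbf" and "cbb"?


Computing edit distance: "acbf" -> "cbb"
DP table:
           c    b    b
      0    1    2    3
  a   1    1    2    3
  c   2    1    2    3
  b   3    2    1    2
  f   4    3    2    2
Edit distance = dp[4][3] = 2

2


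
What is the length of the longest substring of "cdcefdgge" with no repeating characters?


Input: "cdcefdgge"
Sliding window (track last position of each char):
  Position 0 ('c'): window [0,0] length 1 -- new best
  Position 1 ('d'): window [0,1] length 2 -- new best
  Position 2 ('c'): repeat (last at 0), move window start to 1
  Position 2 ('c'): window [1,2] length 2
  Position 3 ('e'): window [1,3] length 3 -- new best
  Position 4 ('f'): window [1,4] length 4 -- new best
  Position 5 ('d'): repeat (last at 1), move window start to 2
  Position 5 ('d'): window [2,5] length 4
  Position 6 ('g'): window [2,6] length 5 -- new best
  Position 7 ('g'): repeat (last at 6), move window start to 7
  Position 7 ('g'): window [7,7] length 1
  Position 8 ('e'): window [7,8] length 2
Longest substring with no repeats: "cefdg" with length 5

5


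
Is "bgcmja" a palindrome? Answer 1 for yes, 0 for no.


Input: bgcmja
Reversed: ajmcgb
  Compare pos 0 ('b') with pos 5 ('a'): MISMATCH
  Compare pos 1 ('g') with pos 4 ('j'): MISMATCH
  Compare pos 2 ('c') with pos 3 ('m'): MISMATCH
Result: not a palindrome

0


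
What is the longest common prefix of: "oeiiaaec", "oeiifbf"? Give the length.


Words: oeiiaaec, oeiifbf
  Position 0: all 'o' => match
  Position 1: all 'e' => match
  Position 2: all 'i' => match
  Position 3: all 'i' => match
  Position 4: ('a', 'f') => mismatch, stop
LCP = "oeii" (length 4)

4


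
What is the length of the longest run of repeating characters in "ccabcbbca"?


Input: "ccabcbbca"
Scanning for longest run:
  Position 1 ('c'): continues run of 'c', length=2
  Position 2 ('a'): new char, reset run to 1
  Position 3 ('b'): new char, reset run to 1
  Position 4 ('c'): new char, reset run to 1
  Position 5 ('b'): new char, reset run to 1
  Position 6 ('b'): continues run of 'b', length=2
  Position 7 ('c'): new char, reset run to 1
  Position 8 ('a'): new char, reset run to 1
Longest run: 'c' with length 2

2


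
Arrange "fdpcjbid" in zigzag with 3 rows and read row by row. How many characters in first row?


Zigzag "fdpcjbid" into 3 rows:
Placing characters:
  'f' => row 0
  'd' => row 1
  'p' => row 2
  'c' => row 1
  'j' => row 0
  'b' => row 1
  'i' => row 2
  'd' => row 1
Rows:
  Row 0: "fj"
  Row 1: "dcbd"
  Row 2: "pi"
First row length: 2

2


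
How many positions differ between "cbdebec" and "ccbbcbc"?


Comparing "cbdebec" and "ccbbcbc" position by position:
  Position 0: 'c' vs 'c' => same
  Position 1: 'b' vs 'c' => DIFFER
  Position 2: 'd' vs 'b' => DIFFER
  Position 3: 'e' vs 'b' => DIFFER
  Position 4: 'b' vs 'c' => DIFFER
  Position 5: 'e' vs 'b' => DIFFER
  Position 6: 'c' vs 'c' => same
Positions that differ: 5

5


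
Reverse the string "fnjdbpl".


Input: fnjdbpl
Reading characters right to left:
  Position 6: 'l'
  Position 5: 'p'
  Position 4: 'b'
  Position 3: 'd'
  Position 2: 'j'
  Position 1: 'n'
  Position 0: 'f'
Reversed: lpbdjnf

lpbdjnf


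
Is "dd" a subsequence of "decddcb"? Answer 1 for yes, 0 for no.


Check if "dd" is a subsequence of "decddcb"
Greedy scan:
  Position 0 ('d'): matches sub[0] = 'd'
  Position 1 ('e'): no match needed
  Position 2 ('c'): no match needed
  Position 3 ('d'): matches sub[1] = 'd'
  Position 4 ('d'): no match needed
  Position 5 ('c'): no match needed
  Position 6 ('b'): no match needed
All 2 characters matched => is a subsequence

1


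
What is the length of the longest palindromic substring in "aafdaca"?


Input: "aafdaca"
Checking substrings for palindromes:
  [4:7] "aca" (len 3) => palindrome
  [0:2] "aa" (len 2) => palindrome
Longest palindromic substring: "aca" with length 3

3


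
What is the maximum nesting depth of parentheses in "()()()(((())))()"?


Input: "()()()(((())))()"
Tracking depth:
  Position 0 '(': depth becomes 1
  Position 1 ')': depth becomes 0
  Position 2 '(': depth becomes 1
  Position 3 ')': depth becomes 0
  Position 4 '(': depth becomes 1
  Position 5 ')': depth becomes 0
  Position 6 '(': depth becomes 1
  Position 7 '(': depth becomes 2
  Position 8 '(': depth becomes 3
  Position 9 '(': depth becomes 4
  Position 10 ')': depth becomes 3
  Position 11 ')': depth becomes 2
  Position 12 ')': depth becomes 1
  Position 13 ')': depth becomes 0
  Position 14 '(': depth becomes 1
  Position 15 ')': depth becomes 0
Maximum depth reached: 4

4


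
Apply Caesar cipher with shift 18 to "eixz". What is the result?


Caesar cipher: shift "eixz" by 18
  'e' (pos 4) + 18 = pos 22 = 'w'
  'i' (pos 8) + 18 = pos 0 = 'a'
  'x' (pos 23) + 18 = pos 15 = 'p'
  'z' (pos 25) + 18 = pos 17 = 'r'
Result: wapr

wapr


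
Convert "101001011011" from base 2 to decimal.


Input: "101001011011" in base 2
Positional expansion:
  Digit '1' (value 1) x 2^11 = 2048
  Digit '0' (value 0) x 2^10 = 0
  Digit '1' (value 1) x 2^9 = 512
  Digit '0' (value 0) x 2^8 = 0
  Digit '0' (value 0) x 2^7 = 0
  Digit '1' (value 1) x 2^6 = 64
  Digit '0' (value 0) x 2^5 = 0
  Digit '1' (value 1) x 2^4 = 16
  Digit '1' (value 1) x 2^3 = 8
  Digit '0' (value 0) x 2^2 = 0
  Digit '1' (value 1) x 2^1 = 2
  Digit '1' (value 1) x 2^0 = 1
Sum = 2651

2651


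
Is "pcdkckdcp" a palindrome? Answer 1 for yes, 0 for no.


Input: pcdkckdcp
Reversed: pcdkckdcp
  Compare pos 0 ('p') with pos 8 ('p'): match
  Compare pos 1 ('c') with pos 7 ('c'): match
  Compare pos 2 ('d') with pos 6 ('d'): match
  Compare pos 3 ('k') with pos 5 ('k'): match
Result: palindrome

1


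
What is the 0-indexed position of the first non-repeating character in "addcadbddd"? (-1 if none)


Input: addcadbddd
Character frequencies:
  'a': 2
  'b': 1
  'c': 1
  'd': 6
Scanning left to right for freq == 1:
  Position 0 ('a'): freq=2, skip
  Position 1 ('d'): freq=6, skip
  Position 2 ('d'): freq=6, skip
  Position 3 ('c'): unique! => answer = 3

3


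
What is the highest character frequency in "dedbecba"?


Input: dedbecba
Character counts:
  'a': 1
  'b': 2
  'c': 1
  'd': 2
  'e': 2
Maximum frequency: 2

2


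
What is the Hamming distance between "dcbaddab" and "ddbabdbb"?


Comparing "dcbaddab" and "ddbabdbb" position by position:
  Position 0: 'd' vs 'd' => same
  Position 1: 'c' vs 'd' => differ
  Position 2: 'b' vs 'b' => same
  Position 3: 'a' vs 'a' => same
  Position 4: 'd' vs 'b' => differ
  Position 5: 'd' vs 'd' => same
  Position 6: 'a' vs 'b' => differ
  Position 7: 'b' vs 'b' => same
Total differences (Hamming distance): 3

3


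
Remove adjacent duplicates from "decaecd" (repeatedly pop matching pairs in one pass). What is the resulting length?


Input: decaecd
Stack-based adjacent duplicate removal:
  Read 'd': push. Stack: d
  Read 'e': push. Stack: de
  Read 'c': push. Stack: dec
  Read 'a': push. Stack: deca
  Read 'e': push. Stack: decae
  Read 'c': push. Stack: decaec
  Read 'd': push. Stack: decaecd
Final stack: "decaecd" (length 7)

7


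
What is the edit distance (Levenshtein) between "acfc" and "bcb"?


Computing edit distance: "acfc" -> "bcb"
DP table:
           b    c    b
      0    1    2    3
  a   1    1    2    3
  c   2    2    1    2
  f   3    3    2    2
  c   4    4    3    3
Edit distance = dp[4][3] = 3

3


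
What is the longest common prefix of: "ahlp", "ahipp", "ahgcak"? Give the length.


Words: ahlp, ahipp, ahgcak
  Position 0: all 'a' => match
  Position 1: all 'h' => match
  Position 2: ('l', 'i', 'g') => mismatch, stop
LCP = "ah" (length 2)

2


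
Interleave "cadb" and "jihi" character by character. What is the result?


Interleaving "cadb" and "jihi":
  Position 0: 'c' from first, 'j' from second => "cj"
  Position 1: 'a' from first, 'i' from second => "ai"
  Position 2: 'd' from first, 'h' from second => "dh"
  Position 3: 'b' from first, 'i' from second => "bi"
Result: cjaidhbi

cjaidhbi


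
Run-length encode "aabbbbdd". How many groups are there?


Input: aabbbbdd
Scanning for consecutive runs:
  Group 1: 'a' x 2 (positions 0-1)
  Group 2: 'b' x 4 (positions 2-5)
  Group 3: 'd' x 2 (positions 6-7)
Total groups: 3

3


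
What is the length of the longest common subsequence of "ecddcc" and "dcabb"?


LCS of "ecddcc" and "dcabb"
DP table:
           d    c    a    b    b
      0    0    0    0    0    0
  e   0    0    0    0    0    0
  c   0    0    1    1    1    1
  d   0    1    1    1    1    1
  d   0    1    1    1    1    1
  c   0    1    2    2    2    2
  c   0    1    2    2    2    2
LCS length = dp[6][5] = 2

2


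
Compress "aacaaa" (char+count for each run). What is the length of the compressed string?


Input: aacaaa
Runs:
  'a' x 2 => "a2"
  'c' x 1 => "c1"
  'a' x 3 => "a3"
Compressed: "a2c1a3"
Compressed length: 6

6


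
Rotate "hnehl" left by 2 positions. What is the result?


Input: "hnehl", rotate left by 2
First 2 characters: "hn"
Remaining characters: "ehl"
Concatenate remaining + first: "ehl" + "hn" = "ehlhn"

ehlhn


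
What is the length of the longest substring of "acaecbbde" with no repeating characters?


Input: "acaecbbde"
Sliding window (track last position of each char):
  Position 0 ('a'): window [0,0] length 1 -- new best
  Position 1 ('c'): window [0,1] length 2 -- new best
  Position 2 ('a'): repeat (last at 0), move window start to 1
  Position 2 ('a'): window [1,2] length 2
  Position 3 ('e'): window [1,3] length 3 -- new best
  Position 4 ('c'): repeat (last at 1), move window start to 2
  Position 4 ('c'): window [2,4] length 3
  Position 5 ('b'): window [2,5] length 4 -- new best
  Position 6 ('b'): repeat (last at 5), move window start to 6
  Position 6 ('b'): window [6,6] length 1
  Position 7 ('d'): window [6,7] length 2
  Position 8 ('e'): window [6,8] length 3
Longest substring with no repeats: "aecb" with length 4

4


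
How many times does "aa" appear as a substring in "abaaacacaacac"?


Searching for "aa" in "abaaacacaacac"
Scanning each position:
  Position 0: "ab" => no
  Position 1: "ba" => no
  Position 2: "aa" => MATCH
  Position 3: "aa" => MATCH
  Position 4: "ac" => no
  Position 5: "ca" => no
  Position 6: "ac" => no
  Position 7: "ca" => no
  Position 8: "aa" => MATCH
  Position 9: "ac" => no
  Position 10: "ca" => no
  Position 11: "ac" => no
Total occurrences: 3

3


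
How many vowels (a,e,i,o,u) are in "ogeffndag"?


Input: ogeffndag
Checking each character:
  'o' at position 0: vowel (running total: 1)
  'g' at position 1: consonant
  'e' at position 2: vowel (running total: 2)
  'f' at position 3: consonant
  'f' at position 4: consonant
  'n' at position 5: consonant
  'd' at position 6: consonant
  'a' at position 7: vowel (running total: 3)
  'g' at position 8: consonant
Total vowels: 3

3


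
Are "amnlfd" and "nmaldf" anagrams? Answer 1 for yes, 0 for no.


Strings: "amnlfd", "nmaldf"
Sorted first:  adflmn
Sorted second: adflmn
Sorted forms match => anagrams

1


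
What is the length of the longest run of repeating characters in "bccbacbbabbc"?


Input: "bccbacbbabbc"
Scanning for longest run:
  Position 1 ('c'): new char, reset run to 1
  Position 2 ('c'): continues run of 'c', length=2
  Position 3 ('b'): new char, reset run to 1
  Position 4 ('a'): new char, reset run to 1
  Position 5 ('c'): new char, reset run to 1
  Position 6 ('b'): new char, reset run to 1
  Position 7 ('b'): continues run of 'b', length=2
  Position 8 ('a'): new char, reset run to 1
  Position 9 ('b'): new char, reset run to 1
  Position 10 ('b'): continues run of 'b', length=2
  Position 11 ('c'): new char, reset run to 1
Longest run: 'c' with length 2

2


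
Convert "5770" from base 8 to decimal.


Input: "5770" in base 8
Positional expansion:
  Digit '5' (value 5) x 8^3 = 2560
  Digit '7' (value 7) x 8^2 = 448
  Digit '7' (value 7) x 8^1 = 56
  Digit '0' (value 0) x 8^0 = 0
Sum = 3064

3064


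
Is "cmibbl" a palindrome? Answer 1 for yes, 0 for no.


Input: cmibbl
Reversed: lbbimc
  Compare pos 0 ('c') with pos 5 ('l'): MISMATCH
  Compare pos 1 ('m') with pos 4 ('b'): MISMATCH
  Compare pos 2 ('i') with pos 3 ('b'): MISMATCH
Result: not a palindrome

0


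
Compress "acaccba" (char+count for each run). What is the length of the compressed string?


Input: acaccba
Runs:
  'a' x 1 => "a1"
  'c' x 1 => "c1"
  'a' x 1 => "a1"
  'c' x 2 => "c2"
  'b' x 1 => "b1"
  'a' x 1 => "a1"
Compressed: "a1c1a1c2b1a1"
Compressed length: 12

12


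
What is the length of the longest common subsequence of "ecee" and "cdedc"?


LCS of "ecee" and "cdedc"
DP table:
           c    d    e    d    c
      0    0    0    0    0    0
  e   0    0    0    1    1    1
  c   0    1    1    1    1    2
  e   0    1    1    2    2    2
  e   0    1    1    2    2    2
LCS length = dp[4][5] = 2

2


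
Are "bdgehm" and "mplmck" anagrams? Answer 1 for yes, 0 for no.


Strings: "bdgehm", "mplmck"
Sorted first:  bdeghm
Sorted second: cklmmp
Differ at position 0: 'b' vs 'c' => not anagrams

0


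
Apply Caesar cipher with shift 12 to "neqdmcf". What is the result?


Caesar cipher: shift "neqdmcf" by 12
  'n' (pos 13) + 12 = pos 25 = 'z'
  'e' (pos 4) + 12 = pos 16 = 'q'
  'q' (pos 16) + 12 = pos 2 = 'c'
  'd' (pos 3) + 12 = pos 15 = 'p'
  'm' (pos 12) + 12 = pos 24 = 'y'
  'c' (pos 2) + 12 = pos 14 = 'o'
  'f' (pos 5) + 12 = pos 17 = 'r'
Result: zqcpyor

zqcpyor


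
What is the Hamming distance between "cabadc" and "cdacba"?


Comparing "cabadc" and "cdacba" position by position:
  Position 0: 'c' vs 'c' => same
  Position 1: 'a' vs 'd' => differ
  Position 2: 'b' vs 'a' => differ
  Position 3: 'a' vs 'c' => differ
  Position 4: 'd' vs 'b' => differ
  Position 5: 'c' vs 'a' => differ
Total differences (Hamming distance): 5

5


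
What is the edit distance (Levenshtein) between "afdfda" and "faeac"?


Computing edit distance: "afdfda" -> "faeac"
DP table:
           f    a    e    a    c
      0    1    2    3    4    5
  a   1    1    1    2    3    4
  f   2    1    2    2    3    4
  d   3    2    2    3    3    4
  f   4    3    3    3    4    4
  d   5    4    4    4    4    5
  a   6    5    4    5    4    5
Edit distance = dp[6][5] = 5

5


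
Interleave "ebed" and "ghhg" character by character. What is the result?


Interleaving "ebed" and "ghhg":
  Position 0: 'e' from first, 'g' from second => "eg"
  Position 1: 'b' from first, 'h' from second => "bh"
  Position 2: 'e' from first, 'h' from second => "eh"
  Position 3: 'd' from first, 'g' from second => "dg"
Result: egbhehdg

egbhehdg


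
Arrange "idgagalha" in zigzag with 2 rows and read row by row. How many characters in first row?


Zigzag "idgagalha" into 2 rows:
Placing characters:
  'i' => row 0
  'd' => row 1
  'g' => row 0
  'a' => row 1
  'g' => row 0
  'a' => row 1
  'l' => row 0
  'h' => row 1
  'a' => row 0
Rows:
  Row 0: "iggla"
  Row 1: "daah"
First row length: 5

5


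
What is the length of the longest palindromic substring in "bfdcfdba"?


Input: "bfdcfdba"
Checking substrings for palindromes:
  No multi-char palindromic substrings found
Longest palindromic substring: "b" with length 1

1


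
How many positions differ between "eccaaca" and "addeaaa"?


Comparing "eccaaca" and "addeaaa" position by position:
  Position 0: 'e' vs 'a' => DIFFER
  Position 1: 'c' vs 'd' => DIFFER
  Position 2: 'c' vs 'd' => DIFFER
  Position 3: 'a' vs 'e' => DIFFER
  Position 4: 'a' vs 'a' => same
  Position 5: 'c' vs 'a' => DIFFER
  Position 6: 'a' vs 'a' => same
Positions that differ: 5

5


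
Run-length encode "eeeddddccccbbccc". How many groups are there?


Input: eeeddddccccbbccc
Scanning for consecutive runs:
  Group 1: 'e' x 3 (positions 0-2)
  Group 2: 'd' x 4 (positions 3-6)
  Group 3: 'c' x 4 (positions 7-10)
  Group 4: 'b' x 2 (positions 11-12)
  Group 5: 'c' x 3 (positions 13-15)
Total groups: 5

5


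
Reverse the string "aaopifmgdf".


Input: aaopifmgdf
Reading characters right to left:
  Position 9: 'f'
  Position 8: 'd'
  Position 7: 'g'
  Position 6: 'm'
  Position 5: 'f'
  Position 4: 'i'
  Position 3: 'p'
  Position 2: 'o'
  Position 1: 'a'
  Position 0: 'a'
Reversed: fdgmfipoaa

fdgmfipoaa


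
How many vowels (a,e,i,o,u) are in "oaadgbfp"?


Input: oaadgbfp
Checking each character:
  'o' at position 0: vowel (running total: 1)
  'a' at position 1: vowel (running total: 2)
  'a' at position 2: vowel (running total: 3)
  'd' at position 3: consonant
  'g' at position 4: consonant
  'b' at position 5: consonant
  'f' at position 6: consonant
  'p' at position 7: consonant
Total vowels: 3

3


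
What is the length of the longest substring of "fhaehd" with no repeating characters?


Input: "fhaehd"
Sliding window (track last position of each char):
  Position 0 ('f'): window [0,0] length 1 -- new best
  Position 1 ('h'): window [0,1] length 2 -- new best
  Position 2 ('a'): window [0,2] length 3 -- new best
  Position 3 ('e'): window [0,3] length 4 -- new best
  Position 4 ('h'): repeat (last at 1), move window start to 2
  Position 4 ('h'): window [2,4] length 3
  Position 5 ('d'): window [2,5] length 4
Longest substring with no repeats: "fhae" with length 4

4


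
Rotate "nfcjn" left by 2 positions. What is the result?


Input: "nfcjn", rotate left by 2
First 2 characters: "nf"
Remaining characters: "cjn"
Concatenate remaining + first: "cjn" + "nf" = "cjnnf"

cjnnf


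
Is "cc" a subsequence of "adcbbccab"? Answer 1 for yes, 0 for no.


Check if "cc" is a subsequence of "adcbbccab"
Greedy scan:
  Position 0 ('a'): no match needed
  Position 1 ('d'): no match needed
  Position 2 ('c'): matches sub[0] = 'c'
  Position 3 ('b'): no match needed
  Position 4 ('b'): no match needed
  Position 5 ('c'): matches sub[1] = 'c'
  Position 6 ('c'): no match needed
  Position 7 ('a'): no match needed
  Position 8 ('b'): no match needed
All 2 characters matched => is a subsequence

1


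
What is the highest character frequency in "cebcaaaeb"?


Input: cebcaaaeb
Character counts:
  'a': 3
  'b': 2
  'c': 2
  'e': 2
Maximum frequency: 3

3


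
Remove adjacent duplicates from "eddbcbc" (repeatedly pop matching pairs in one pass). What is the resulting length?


Input: eddbcbc
Stack-based adjacent duplicate removal:
  Read 'e': push. Stack: e
  Read 'd': push. Stack: ed
  Read 'd': matches stack top 'd' => pop. Stack: e
  Read 'b': push. Stack: eb
  Read 'c': push. Stack: ebc
  Read 'b': push. Stack: ebcb
  Read 'c': push. Stack: ebcbc
Final stack: "ebcbc" (length 5)

5


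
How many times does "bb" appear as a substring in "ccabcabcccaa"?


Searching for "bb" in "ccabcabcccaa"
Scanning each position:
  Position 0: "cc" => no
  Position 1: "ca" => no
  Position 2: "ab" => no
  Position 3: "bc" => no
  Position 4: "ca" => no
  Position 5: "ab" => no
  Position 6: "bc" => no
  Position 7: "cc" => no
  Position 8: "cc" => no
  Position 9: "ca" => no
  Position 10: "aa" => no
Total occurrences: 0

0


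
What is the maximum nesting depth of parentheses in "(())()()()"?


Input: "(())()()()"
Tracking depth:
  Position 0 '(': depth becomes 1
  Position 1 '(': depth becomes 2
  Position 2 ')': depth becomes 1
  Position 3 ')': depth becomes 0
  Position 4 '(': depth becomes 1
  Position 5 ')': depth becomes 0
  Position 6 '(': depth becomes 1
  Position 7 ')': depth becomes 0
  Position 8 '(': depth becomes 1
  Position 9 ')': depth becomes 0
Maximum depth reached: 2

2


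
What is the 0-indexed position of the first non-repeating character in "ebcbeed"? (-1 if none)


Input: ebcbeed
Character frequencies:
  'b': 2
  'c': 1
  'd': 1
  'e': 3
Scanning left to right for freq == 1:
  Position 0 ('e'): freq=3, skip
  Position 1 ('b'): freq=2, skip
  Position 2 ('c'): unique! => answer = 2

2


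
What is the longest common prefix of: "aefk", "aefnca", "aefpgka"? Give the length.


Words: aefk, aefnca, aefpgka
  Position 0: all 'a' => match
  Position 1: all 'e' => match
  Position 2: all 'f' => match
  Position 3: ('k', 'n', 'p') => mismatch, stop
LCP = "aef" (length 3)

3


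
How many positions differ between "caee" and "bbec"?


Comparing "caee" and "bbec" position by position:
  Position 0: 'c' vs 'b' => DIFFER
  Position 1: 'a' vs 'b' => DIFFER
  Position 2: 'e' vs 'e' => same
  Position 3: 'e' vs 'c' => DIFFER
Positions that differ: 3

3


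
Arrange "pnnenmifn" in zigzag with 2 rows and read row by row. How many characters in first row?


Zigzag "pnnenmifn" into 2 rows:
Placing characters:
  'p' => row 0
  'n' => row 1
  'n' => row 0
  'e' => row 1
  'n' => row 0
  'm' => row 1
  'i' => row 0
  'f' => row 1
  'n' => row 0
Rows:
  Row 0: "pnnin"
  Row 1: "nemf"
First row length: 5

5


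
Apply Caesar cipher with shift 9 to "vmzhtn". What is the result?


Caesar cipher: shift "vmzhtn" by 9
  'v' (pos 21) + 9 = pos 4 = 'e'
  'm' (pos 12) + 9 = pos 21 = 'v'
  'z' (pos 25) + 9 = pos 8 = 'i'
  'h' (pos 7) + 9 = pos 16 = 'q'
  't' (pos 19) + 9 = pos 2 = 'c'
  'n' (pos 13) + 9 = pos 22 = 'w'
Result: eviqcw

eviqcw


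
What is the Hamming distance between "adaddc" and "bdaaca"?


Comparing "adaddc" and "bdaaca" position by position:
  Position 0: 'a' vs 'b' => differ
  Position 1: 'd' vs 'd' => same
  Position 2: 'a' vs 'a' => same
  Position 3: 'd' vs 'a' => differ
  Position 4: 'd' vs 'c' => differ
  Position 5: 'c' vs 'a' => differ
Total differences (Hamming distance): 4

4


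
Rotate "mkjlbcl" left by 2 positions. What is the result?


Input: "mkjlbcl", rotate left by 2
First 2 characters: "mk"
Remaining characters: "jlbcl"
Concatenate remaining + first: "jlbcl" + "mk" = "jlbclmk"

jlbclmk


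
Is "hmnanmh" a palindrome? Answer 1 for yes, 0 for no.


Input: hmnanmh
Reversed: hmnanmh
  Compare pos 0 ('h') with pos 6 ('h'): match
  Compare pos 1 ('m') with pos 5 ('m'): match
  Compare pos 2 ('n') with pos 4 ('n'): match
Result: palindrome

1


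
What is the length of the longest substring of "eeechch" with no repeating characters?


Input: "eeechch"
Sliding window (track last position of each char):
  Position 0 ('e'): window [0,0] length 1 -- new best
  Position 1 ('e'): repeat (last at 0), move window start to 1
  Position 1 ('e'): window [1,1] length 1
  Position 2 ('e'): repeat (last at 1), move window start to 2
  Position 2 ('e'): window [2,2] length 1
  Position 3 ('c'): window [2,3] length 2 -- new best
  Position 4 ('h'): window [2,4] length 3 -- new best
  Position 5 ('c'): repeat (last at 3), move window start to 4
  Position 5 ('c'): window [4,5] length 2
  Position 6 ('h'): repeat (last at 4), move window start to 5
  Position 6 ('h'): window [5,6] length 2
Longest substring with no repeats: "ech" with length 3

3


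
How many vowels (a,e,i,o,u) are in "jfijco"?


Input: jfijco
Checking each character:
  'j' at position 0: consonant
  'f' at position 1: consonant
  'i' at position 2: vowel (running total: 1)
  'j' at position 3: consonant
  'c' at position 4: consonant
  'o' at position 5: vowel (running total: 2)
Total vowels: 2

2


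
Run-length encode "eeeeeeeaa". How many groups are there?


Input: eeeeeeeaa
Scanning for consecutive runs:
  Group 1: 'e' x 7 (positions 0-6)
  Group 2: 'a' x 2 (positions 7-8)
Total groups: 2

2


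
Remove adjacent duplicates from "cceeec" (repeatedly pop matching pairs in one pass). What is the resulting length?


Input: cceeec
Stack-based adjacent duplicate removal:
  Read 'c': push. Stack: c
  Read 'c': matches stack top 'c' => pop. Stack: (empty)
  Read 'e': push. Stack: e
  Read 'e': matches stack top 'e' => pop. Stack: (empty)
  Read 'e': push. Stack: e
  Read 'c': push. Stack: ec
Final stack: "ec" (length 2)

2


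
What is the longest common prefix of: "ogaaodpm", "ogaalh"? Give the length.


Words: ogaaodpm, ogaalh
  Position 0: all 'o' => match
  Position 1: all 'g' => match
  Position 2: all 'a' => match
  Position 3: all 'a' => match
  Position 4: ('o', 'l') => mismatch, stop
LCP = "ogaa" (length 4)

4


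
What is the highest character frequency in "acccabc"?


Input: acccabc
Character counts:
  'a': 2
  'b': 1
  'c': 4
Maximum frequency: 4

4


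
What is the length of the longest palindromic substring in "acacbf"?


Input: "acacbf"
Checking substrings for palindromes:
  [0:3] "aca" (len 3) => palindrome
  [1:4] "cac" (len 3) => palindrome
Longest palindromic substring: "aca" with length 3

3


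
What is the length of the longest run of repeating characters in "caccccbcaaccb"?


Input: "caccccbcaaccb"
Scanning for longest run:
  Position 1 ('a'): new char, reset run to 1
  Position 2 ('c'): new char, reset run to 1
  Position 3 ('c'): continues run of 'c', length=2
  Position 4 ('c'): continues run of 'c', length=3
  Position 5 ('c'): continues run of 'c', length=4
  Position 6 ('b'): new char, reset run to 1
  Position 7 ('c'): new char, reset run to 1
  Position 8 ('a'): new char, reset run to 1
  Position 9 ('a'): continues run of 'a', length=2
  Position 10 ('c'): new char, reset run to 1
  Position 11 ('c'): continues run of 'c', length=2
  Position 12 ('b'): new char, reset run to 1
Longest run: 'c' with length 4

4


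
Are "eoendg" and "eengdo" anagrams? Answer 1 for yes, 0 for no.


Strings: "eoendg", "eengdo"
Sorted first:  deegno
Sorted second: deegno
Sorted forms match => anagrams

1


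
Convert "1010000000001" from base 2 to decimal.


Input: "1010000000001" in base 2
Positional expansion:
  Digit '1' (value 1) x 2^12 = 4096
  Digit '0' (value 0) x 2^11 = 0
  Digit '1' (value 1) x 2^10 = 1024
  Digit '0' (value 0) x 2^9 = 0
  Digit '0' (value 0) x 2^8 = 0
  Digit '0' (value 0) x 2^7 = 0
  Digit '0' (value 0) x 2^6 = 0
  Digit '0' (value 0) x 2^5 = 0
  Digit '0' (value 0) x 2^4 = 0
  Digit '0' (value 0) x 2^3 = 0
  Digit '0' (value 0) x 2^2 = 0
  Digit '0' (value 0) x 2^1 = 0
  Digit '1' (value 1) x 2^0 = 1
Sum = 5121

5121


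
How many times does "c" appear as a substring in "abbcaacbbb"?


Searching for "c" in "abbcaacbbb"
Scanning each position:
  Position 0: "a" => no
  Position 1: "b" => no
  Position 2: "b" => no
  Position 3: "c" => MATCH
  Position 4: "a" => no
  Position 5: "a" => no
  Position 6: "c" => MATCH
  Position 7: "b" => no
  Position 8: "b" => no
  Position 9: "b" => no
Total occurrences: 2

2
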